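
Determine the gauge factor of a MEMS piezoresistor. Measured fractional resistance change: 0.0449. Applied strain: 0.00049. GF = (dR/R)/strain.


Step 1: Identify values.
dR/R = 0.0449, strain = 0.00049
Step 2: GF = (dR/R) / strain = 0.0449 / 0.00049
GF = 91.6


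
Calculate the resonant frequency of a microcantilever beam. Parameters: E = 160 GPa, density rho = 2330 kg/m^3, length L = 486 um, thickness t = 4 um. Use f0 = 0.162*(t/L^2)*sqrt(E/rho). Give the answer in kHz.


Step 1: Convert units to SI.
t_SI = 4e-6 m, L_SI = 486e-6 m
Step 2: Calculate sqrt(E/rho).
sqrt(160e9 / 2330) = 8286.71 m/s
Step 3: Compute f0.
f0 = 0.162 * 4e-6 / (486e-6)^2 * 8286.71 = 22734.5 Hz = 22.73 kHz


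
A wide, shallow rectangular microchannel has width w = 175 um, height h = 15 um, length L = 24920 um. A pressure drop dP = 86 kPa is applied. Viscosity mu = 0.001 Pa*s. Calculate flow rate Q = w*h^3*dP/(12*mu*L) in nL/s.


Step 1: Convert all dimensions to SI (meters).
w = 175e-6 m, h = 15e-6 m, L = 24920e-6 m, dP = 86e3 Pa
Step 2: Q = w * h^3 * dP / (12 * mu * L)
Q = 175e-6 * (15e-6)^3 * 86e3 / (12 * 0.001 * 24920e-6) = 1.6985604e-10 m^3/s
Step 3: Convert Q from m^3/s to nL/s (1 m^3 = 1e12 nL, so multiply by 1e12).
Q = 169.856 nL/s


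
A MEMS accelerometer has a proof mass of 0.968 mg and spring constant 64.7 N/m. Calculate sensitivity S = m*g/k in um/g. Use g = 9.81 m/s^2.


Step 1: Convert mass: m = 0.968 mg = 9.68e-07 kg
Step 2: S = m * g / k = 9.68e-07 * 9.81 / 64.7
Step 3: S = 1.47e-07 m/g
Step 4: Convert to um/g: S = 0.147 um/g


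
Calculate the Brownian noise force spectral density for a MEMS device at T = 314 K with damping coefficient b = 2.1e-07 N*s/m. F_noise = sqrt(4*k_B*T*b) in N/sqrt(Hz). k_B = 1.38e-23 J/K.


Step 1: Compute 4 * k_B * T * b
= 4 * 1.38e-23 * 314 * 2.1e-07
= 3.6399e-27 N^2/Hz
Step 2: F_noise = sqrt(3.6399e-27)
F_noise = 6.03e-14 N/sqrt(Hz)


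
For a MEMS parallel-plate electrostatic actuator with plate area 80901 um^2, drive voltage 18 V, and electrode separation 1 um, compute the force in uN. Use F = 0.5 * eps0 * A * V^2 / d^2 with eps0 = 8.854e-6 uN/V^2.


Step 1: Identify parameters.
eps0 = 8.854e-6 uN/V^2, A = 80901 um^2, V = 18 V, d = 1 um
Step 2: Compute V^2 = 18^2 = 324
Step 3: Compute d^2 = 1^2 = 1
Step 4: F = 0.5 * 8.854e-6 * 80901 * 324 / 1
F = 116.04 uN


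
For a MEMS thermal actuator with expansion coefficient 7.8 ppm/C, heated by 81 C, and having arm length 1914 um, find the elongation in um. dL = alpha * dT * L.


Step 1: Convert CTE: alpha = 7.8 ppm/C = 7.8e-6 /C
Step 2: dL = 7.8e-6 * 81 * 1914
dL = 1.2093 um


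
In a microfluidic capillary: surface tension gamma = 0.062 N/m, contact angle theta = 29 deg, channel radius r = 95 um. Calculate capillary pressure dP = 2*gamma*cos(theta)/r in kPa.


Step 1: cos(29 deg) = 0.8746
Step 2: Convert r to m: r = 95e-6 m
Step 3: dP = 2 * 0.062 * 0.8746 / 95e-6 = 1141.6 Pa
Step 4: Convert Pa to kPa (divide by 1000).
dP = 1.14 kPa


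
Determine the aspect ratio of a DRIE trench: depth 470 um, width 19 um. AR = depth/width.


Step 1: AR = depth / width
Step 2: AR = 470 / 19
AR = 24.7


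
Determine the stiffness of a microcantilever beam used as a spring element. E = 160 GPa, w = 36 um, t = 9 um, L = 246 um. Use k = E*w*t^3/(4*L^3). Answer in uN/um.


Step 1: Convert E to consistent units (1 GPa = 1000 uN/um^2).
E = 160 GPa = 160000 uN/um^2
Step 2: Compute t^3 = 9^3 = 729
Step 3: Compute L^3 = 246^3 = 14886936
Step 4: k = 160000 * 36 * 729 / (4 * 14886936)
k = 70.5155 uN/um


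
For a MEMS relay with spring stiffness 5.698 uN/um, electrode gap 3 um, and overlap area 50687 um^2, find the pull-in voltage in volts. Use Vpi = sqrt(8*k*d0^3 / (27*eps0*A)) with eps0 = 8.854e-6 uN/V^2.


Step 1: Compute numerator: 8 * k * d0^3 = 8 * 5.698 * 3^3 = 1230.768
Step 2: Compute denominator: 27 * eps0 * A = 27 * 8.854e-6 * 50687 = 12.117133
Step 3: Vpi = sqrt(1230.768 / 12.117133)
Vpi = 10.08 V


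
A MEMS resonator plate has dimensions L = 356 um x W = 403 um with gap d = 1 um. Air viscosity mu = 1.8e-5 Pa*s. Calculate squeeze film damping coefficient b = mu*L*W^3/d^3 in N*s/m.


Step 1: Convert to SI.
L = 356e-6 m, W = 403e-6 m, d = 1e-6 m
Step 2: W^3 = (403e-6)^3 = 6.55e-11 m^3
Step 3: d^3 = (1e-6)^3 = 1.00e-18 m^3
Step 4: b = 1.8e-5 * 356e-6 * 6.55e-11 / 1.00e-18
b = 4.19e-01 N*s/m


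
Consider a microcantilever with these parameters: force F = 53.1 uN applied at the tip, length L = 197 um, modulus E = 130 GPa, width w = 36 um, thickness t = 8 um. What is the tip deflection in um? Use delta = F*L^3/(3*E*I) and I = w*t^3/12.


Step 1: Calculate the second moment of area.
I = w * t^3 / 12 = 36 * 8^3 / 12 = 1536.0 um^4
Step 2: Convert E to consistent units (1 GPa = 1000 uN/um^2).
E = 130 GPa = 130000 uN/um^2
Step 3: Calculate tip deflection.
delta = F * L^3 / (3 * E * I)
delta = 53.1 * 197^3 / (3 * 130000 * 1536.0)
delta = 0.6777 um


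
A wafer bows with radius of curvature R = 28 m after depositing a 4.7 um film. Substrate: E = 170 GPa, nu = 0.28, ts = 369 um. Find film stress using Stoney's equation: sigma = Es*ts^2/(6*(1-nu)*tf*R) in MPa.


Step 1: Compute numerator: Es * ts^2 = 170 * 369^2 = 23147370 (GPa*um^2)
Step 2: Compute denominator (R in um): 6*(1-nu)*tf*R = 6*0.72*4.7*28e6 = 568512000.0 (um^2)
Step 3: sigma (GPa) = 23147370 / 568512000.0 = 4.0716e-02 GPa
Step 4: Convert to MPa (x1000): sigma = 40.7 MPa


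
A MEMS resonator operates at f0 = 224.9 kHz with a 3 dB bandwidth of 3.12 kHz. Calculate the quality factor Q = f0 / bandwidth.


Step 1: Q = f0 / bandwidth
Step 2: Q = 224.9 / 3.12
Q = 72.1


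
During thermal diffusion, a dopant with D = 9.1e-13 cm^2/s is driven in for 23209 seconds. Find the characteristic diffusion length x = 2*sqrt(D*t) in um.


Step 1: Compute D*t = 9.1e-13 * 23209 = 2.112019e-08 cm^2
Step 2: sqrt(D*t) = 1.45328e-04 cm
Step 3: x = 2 * 1.45328e-04 cm = 2.90656e-04 cm
Step 4: Convert to um (1 cm = 1e4 um): x = 2.907 um


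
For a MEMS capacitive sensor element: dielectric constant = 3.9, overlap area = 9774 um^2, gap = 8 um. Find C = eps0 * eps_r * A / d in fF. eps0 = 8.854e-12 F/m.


Step 1: Convert area to m^2: A = 9774e-12 m^2
Step 2: Convert gap to m: d = 8e-6 m
Step 3: C = eps0 * eps_r * A / d
C = 8.854e-12 * 3.9 * 9774e-12 / 8e-6
Step 4: Convert to fF (multiply by 1e15).
C = 42.19 fF


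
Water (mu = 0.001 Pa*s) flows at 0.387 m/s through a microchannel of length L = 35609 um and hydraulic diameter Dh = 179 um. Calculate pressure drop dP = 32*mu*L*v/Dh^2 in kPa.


Step 1: Convert to SI: L = 35609e-6 m, Dh = 179e-6 m
Step 2: dP = 32 * 0.001 * 35609e-6 * 0.387 / (179e-6)^2
Step 3: dP = 13763.05 Pa
Step 4: Convert to kPa: dP = 13.76 kPa


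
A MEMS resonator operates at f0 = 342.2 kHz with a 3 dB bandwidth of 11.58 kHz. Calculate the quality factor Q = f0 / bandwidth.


Step 1: Q = f0 / bandwidth
Step 2: Q = 342.2 / 11.58
Q = 29.6


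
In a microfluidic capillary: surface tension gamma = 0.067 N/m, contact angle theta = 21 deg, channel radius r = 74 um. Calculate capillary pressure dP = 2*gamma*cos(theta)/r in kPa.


Step 1: cos(21 deg) = 0.9336
Step 2: Convert r to m: r = 74e-6 m
Step 3: dP = 2 * 0.067 * 0.9336 / 74e-6 = 1690.6 Pa
Step 4: Convert Pa to kPa (divide by 1000).
dP = 1.69 kPa


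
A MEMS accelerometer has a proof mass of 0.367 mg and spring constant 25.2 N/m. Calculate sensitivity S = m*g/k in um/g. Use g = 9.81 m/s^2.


Step 1: Convert mass: m = 0.367 mg = 3.67e-07 kg
Step 2: S = m * g / k = 3.67e-07 * 9.81 / 25.2
Step 3: S = 1.43e-07 m/g
Step 4: Convert to um/g: S = 0.143 um/g


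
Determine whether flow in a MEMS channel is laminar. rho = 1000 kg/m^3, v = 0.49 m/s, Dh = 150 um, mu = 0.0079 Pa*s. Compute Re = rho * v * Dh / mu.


Step 1: Convert Dh to meters: Dh = 150e-6 m
Step 2: Re = rho * v * Dh / mu
Re = 1000 * 0.49 * 150e-6 / 0.0079
Re = 9.304
Since Re = 9.304 is below ~2300, the flow is laminar.


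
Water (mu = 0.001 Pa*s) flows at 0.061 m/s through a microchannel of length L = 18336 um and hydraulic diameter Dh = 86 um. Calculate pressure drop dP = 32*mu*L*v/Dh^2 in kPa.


Step 1: Convert to SI: L = 18336e-6 m, Dh = 86e-6 m
Step 2: dP = 32 * 0.001 * 18336e-6 * 0.061 / (86e-6)^2
Step 3: dP = 4839.36 Pa
Step 4: Convert to kPa: dP = 4.84 kPa


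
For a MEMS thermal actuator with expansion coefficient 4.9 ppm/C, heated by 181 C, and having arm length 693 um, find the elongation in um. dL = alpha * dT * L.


Step 1: Convert CTE: alpha = 4.9 ppm/C = 4.9e-6 /C
Step 2: dL = 4.9e-6 * 181 * 693
dL = 0.6146 um


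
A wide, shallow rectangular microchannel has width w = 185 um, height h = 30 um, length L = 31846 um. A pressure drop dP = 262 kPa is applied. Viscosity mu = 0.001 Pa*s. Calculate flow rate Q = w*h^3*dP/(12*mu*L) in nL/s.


Step 1: Convert all dimensions to SI (meters).
w = 185e-6 m, h = 30e-6 m, L = 31846e-6 m, dP = 262e3 Pa
Step 2: Q = w * h^3 * dP / (12 * mu * L)
Q = 185e-6 * (30e-6)^3 * 262e3 / (12 * 0.001 * 31846e-6) = 3.42452741e-09 m^3/s
Step 3: Convert Q from m^3/s to nL/s (1 m^3 = 1e12 nL, so multiply by 1e12).
Q = 3424.527 nL/s


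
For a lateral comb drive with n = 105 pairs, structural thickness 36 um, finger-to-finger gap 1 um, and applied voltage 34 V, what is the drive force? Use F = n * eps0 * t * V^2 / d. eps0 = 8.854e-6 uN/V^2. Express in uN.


Step 1: Parameters: n=105, eps0=8.854e-6 uN/V^2, t=36 um, V=34 V, d=1 um
Step 2: V^2 = 1156
Step 3: F = 105 * 8.854e-6 * 36 * 1156 / 1
F = 38.689 uN


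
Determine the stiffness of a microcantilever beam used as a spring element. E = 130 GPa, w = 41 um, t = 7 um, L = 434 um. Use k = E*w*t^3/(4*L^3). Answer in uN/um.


Step 1: Convert E to consistent units (1 GPa = 1000 uN/um^2).
E = 130 GPa = 130000 uN/um^2
Step 2: Compute t^3 = 7^3 = 343
Step 3: Compute L^3 = 434^3 = 81746504
Step 4: k = 130000 * 41 * 343 / (4 * 81746504)
k = 5.591 uN/um


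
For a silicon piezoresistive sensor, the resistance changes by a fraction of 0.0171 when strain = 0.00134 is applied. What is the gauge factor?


Step 1: Identify values.
dR/R = 0.0171, strain = 0.00134
Step 2: GF = (dR/R) / strain = 0.0171 / 0.00134
GF = 12.8


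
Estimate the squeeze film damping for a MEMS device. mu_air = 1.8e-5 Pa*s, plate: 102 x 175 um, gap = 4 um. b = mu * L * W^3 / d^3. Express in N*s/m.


Step 1: Convert to SI.
L = 102e-6 m, W = 175e-6 m, d = 4e-6 m
Step 2: W^3 = (175e-6)^3 = 5.36e-12 m^3
Step 3: d^3 = (4e-6)^3 = 6.40e-17 m^3
Step 4: b = 1.8e-5 * 102e-6 * 5.36e-12 / 6.40e-17
b = 1.54e-04 N*s/m


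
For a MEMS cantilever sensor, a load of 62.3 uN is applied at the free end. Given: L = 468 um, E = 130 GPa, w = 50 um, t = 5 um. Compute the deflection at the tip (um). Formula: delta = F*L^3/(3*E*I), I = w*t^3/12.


Step 1: Calculate the second moment of area.
I = w * t^3 / 12 = 50 * 5^3 / 12 = 520.8333 um^4
Step 2: Convert E to consistent units (1 GPa = 1000 uN/um^2).
E = 130 GPa = 130000 uN/um^2
Step 3: Calculate tip deflection.
delta = F * L^3 / (3 * E * I)
delta = 62.3 * 468^3 / (3 * 130000 * 520.8333)
delta = 31.4385 um


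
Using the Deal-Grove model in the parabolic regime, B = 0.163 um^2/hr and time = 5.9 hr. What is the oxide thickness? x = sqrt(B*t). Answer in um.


Step 1: Compute B*t = 0.163 * 5.9 = 0.9617
Step 2: x = sqrt(0.9617)
x = 0.981 um


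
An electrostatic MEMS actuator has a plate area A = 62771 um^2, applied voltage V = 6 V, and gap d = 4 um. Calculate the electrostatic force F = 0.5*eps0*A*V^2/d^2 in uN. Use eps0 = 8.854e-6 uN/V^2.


Step 1: Identify parameters.
eps0 = 8.854e-6 uN/V^2, A = 62771 um^2, V = 6 V, d = 4 um
Step 2: Compute V^2 = 6^2 = 36
Step 3: Compute d^2 = 4^2 = 16
Step 4: F = 0.5 * 8.854e-6 * 62771 * 36 / 16
F = 0.625 uN


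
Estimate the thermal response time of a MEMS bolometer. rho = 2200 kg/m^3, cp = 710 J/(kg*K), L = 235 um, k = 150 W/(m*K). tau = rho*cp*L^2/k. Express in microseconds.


Step 1: Convert L to m: L = 235e-6 m
Step 2: L^2 = (235e-6)^2 = 5.5225e-08 m^2
Step 3: tau = 2200 * 710 * 5.5225e-08 / 150 = 5.7507633e-04 s
Step 4: Convert to microseconds (multiply by 1e6).
tau = 575.076 us


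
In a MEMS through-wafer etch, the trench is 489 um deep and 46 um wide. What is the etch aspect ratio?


Step 1: AR = depth / width
Step 2: AR = 489 / 46
AR = 10.6


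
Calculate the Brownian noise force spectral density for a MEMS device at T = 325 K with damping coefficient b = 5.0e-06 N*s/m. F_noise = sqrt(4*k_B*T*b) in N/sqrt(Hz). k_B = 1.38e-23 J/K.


Step 1: Compute 4 * k_B * T * b
= 4 * 1.38e-23 * 325 * 5.0e-06
= 8.9700e-26 N^2/Hz
Step 2: F_noise = sqrt(8.9700e-26)
F_noise = 2.99e-13 N/sqrt(Hz)


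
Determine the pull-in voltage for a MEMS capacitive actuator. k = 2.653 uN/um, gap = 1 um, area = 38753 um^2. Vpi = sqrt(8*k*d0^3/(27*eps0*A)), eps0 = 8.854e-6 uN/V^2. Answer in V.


Step 1: Compute numerator: 8 * k * d0^3 = 8 * 2.653 * 1^3 = 21.224
Step 2: Compute denominator: 27 * eps0 * A = 27 * 8.854e-6 * 38753 = 9.264215
Step 3: Vpi = sqrt(21.224 / 9.264215)
Vpi = 1.51 V


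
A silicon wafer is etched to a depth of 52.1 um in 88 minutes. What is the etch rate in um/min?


Step 1: Etch rate = depth / time
Step 2: rate = 52.1 / 88
rate = 0.592 um/min


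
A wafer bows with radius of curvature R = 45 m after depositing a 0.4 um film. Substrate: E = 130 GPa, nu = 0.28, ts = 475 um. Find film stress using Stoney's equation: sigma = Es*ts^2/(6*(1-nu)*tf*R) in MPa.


Step 1: Compute numerator: Es * ts^2 = 130 * 475^2 = 29331250 (GPa*um^2)
Step 2: Compute denominator (R in um): 6*(1-nu)*tf*R = 6*0.72*0.4*45e6 = 77760000.0 (um^2)
Step 3: sigma (GPa) = 29331250 / 77760000.0 = 3.77202e-01 GPa
Step 4: Convert to MPa (x1000): sigma = 377.2 MPa


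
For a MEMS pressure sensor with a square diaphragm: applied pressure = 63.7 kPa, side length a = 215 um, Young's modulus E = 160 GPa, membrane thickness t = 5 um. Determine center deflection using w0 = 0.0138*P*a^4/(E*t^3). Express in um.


Step 1: Convert pressure to compatible units (E is in GPa, so P in GPa).
P = 63.7 kPa = 63.7e-6 GPa
Step 2: Compute numerator: 0.0138 * P * a^4.
a^4 = 215^4 = 2136750625
numerator = 0.0138 * 63.7e-6 * 2136750625 = 1.8783e+03
Step 3: Compute denominator: E * t^3 = 160 * 5^3 = 20000
Step 4: w0 = numerator / denominator = 1.8783e+03 / 20000 = 0.0939 um


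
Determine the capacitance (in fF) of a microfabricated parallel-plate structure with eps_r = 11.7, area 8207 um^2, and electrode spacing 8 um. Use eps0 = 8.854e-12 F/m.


Step 1: Convert area to m^2: A = 8207e-12 m^2
Step 2: Convert gap to m: d = 8e-6 m
Step 3: C = eps0 * eps_r * A / d
C = 8.854e-12 * 11.7 * 8207e-12 / 8e-6
Step 4: Convert to fF (multiply by 1e15).
C = 106.27 fF


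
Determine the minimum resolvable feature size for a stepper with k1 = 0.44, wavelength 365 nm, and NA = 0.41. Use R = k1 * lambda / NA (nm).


Step 1: Identify values: k1 = 0.44, lambda = 365 nm, NA = 0.41
Step 2: R = k1 * lambda / NA
R = 0.44 * 365 / 0.41
R = 391.7 nm


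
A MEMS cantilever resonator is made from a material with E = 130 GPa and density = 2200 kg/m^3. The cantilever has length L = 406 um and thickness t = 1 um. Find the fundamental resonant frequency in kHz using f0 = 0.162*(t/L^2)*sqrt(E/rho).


Step 1: Convert units to SI.
t_SI = 1e-6 m, L_SI = 406e-6 m
Step 2: Calculate sqrt(E/rho).
sqrt(130e9 / 2200) = 7687.06 m/s
Step 3: Compute f0.
f0 = 0.162 * 1e-6 / (406e-6)^2 * 7687.06 = 7554.8 Hz = 7.55 kHz


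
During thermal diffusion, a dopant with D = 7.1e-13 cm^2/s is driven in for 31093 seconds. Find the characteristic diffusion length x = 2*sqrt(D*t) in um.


Step 1: Compute D*t = 7.1e-13 * 31093 = 2.207603e-08 cm^2
Step 2: sqrt(D*t) = 1.4858e-04 cm
Step 3: x = 2 * 1.4858e-04 cm = 2.9716e-04 cm
Step 4: Convert to um (1 cm = 1e4 um): x = 2.972 um


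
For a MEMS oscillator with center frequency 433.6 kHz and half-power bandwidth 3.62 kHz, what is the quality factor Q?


Step 1: Q = f0 / bandwidth
Step 2: Q = 433.6 / 3.62
Q = 119.8


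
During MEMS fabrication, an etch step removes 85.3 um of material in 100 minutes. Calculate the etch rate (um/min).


Step 1: Etch rate = depth / time
Step 2: rate = 85.3 / 100
rate = 0.853 um/min


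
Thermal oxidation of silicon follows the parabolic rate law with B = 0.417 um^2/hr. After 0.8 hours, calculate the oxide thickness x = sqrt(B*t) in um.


Step 1: Compute B*t = 0.417 * 0.8 = 0.3336
Step 2: x = sqrt(0.3336)
x = 0.578 um


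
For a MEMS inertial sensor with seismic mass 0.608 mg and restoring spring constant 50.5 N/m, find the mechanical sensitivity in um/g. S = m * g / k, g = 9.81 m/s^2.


Step 1: Convert mass: m = 0.608 mg = 6.08e-07 kg
Step 2: S = m * g / k = 6.08e-07 * 9.81 / 50.5
Step 3: S = 1.18e-07 m/g
Step 4: Convert to um/g: S = 0.118 um/g


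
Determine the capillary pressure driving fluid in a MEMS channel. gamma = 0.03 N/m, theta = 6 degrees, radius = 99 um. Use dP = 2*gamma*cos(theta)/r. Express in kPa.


Step 1: cos(6 deg) = 0.9945
Step 2: Convert r to m: r = 99e-6 m
Step 3: dP = 2 * 0.03 * 0.9945 / 99e-6 = 602.7 Pa
Step 4: Convert Pa to kPa (divide by 1000).
dP = 0.6 kPa


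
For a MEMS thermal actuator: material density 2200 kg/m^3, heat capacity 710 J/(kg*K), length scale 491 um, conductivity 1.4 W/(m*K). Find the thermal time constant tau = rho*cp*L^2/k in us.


Step 1: Convert L to m: L = 491e-6 m
Step 2: L^2 = (491e-6)^2 = 2.41081e-07 m^2
Step 3: tau = 2200 * 710 * 2.41081e-07 / 1.4 = 2.6897751571e-01 s
Step 4: Convert to microseconds (multiply by 1e6).
tau = 268977.516 us


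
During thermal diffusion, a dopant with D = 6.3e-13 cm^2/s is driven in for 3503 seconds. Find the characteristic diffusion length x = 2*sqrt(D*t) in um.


Step 1: Compute D*t = 6.3e-13 * 3503 = 2.20689e-09 cm^2
Step 2: sqrt(D*t) = 4.698e-05 cm
Step 3: x = 2 * 4.698e-05 cm = 9.396e-05 cm
Step 4: Convert to um (1 cm = 1e4 um): x = 0.94 um


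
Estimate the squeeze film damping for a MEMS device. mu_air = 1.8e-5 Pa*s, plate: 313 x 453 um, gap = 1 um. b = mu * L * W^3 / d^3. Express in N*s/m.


Step 1: Convert to SI.
L = 313e-6 m, W = 453e-6 m, d = 1e-6 m
Step 2: W^3 = (453e-6)^3 = 9.30e-11 m^3
Step 3: d^3 = (1e-6)^3 = 1.00e-18 m^3
Step 4: b = 1.8e-5 * 313e-6 * 9.30e-11 / 1.00e-18
b = 5.24e-01 N*s/m


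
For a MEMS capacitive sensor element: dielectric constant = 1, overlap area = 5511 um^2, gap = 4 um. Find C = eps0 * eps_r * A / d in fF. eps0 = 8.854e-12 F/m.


Step 1: Convert area to m^2: A = 5511e-12 m^2
Step 2: Convert gap to m: d = 4e-6 m
Step 3: C = eps0 * eps_r * A / d
C = 8.854e-12 * 1 * 5511e-12 / 4e-6
Step 4: Convert to fF (multiply by 1e15).
C = 12.2 fF


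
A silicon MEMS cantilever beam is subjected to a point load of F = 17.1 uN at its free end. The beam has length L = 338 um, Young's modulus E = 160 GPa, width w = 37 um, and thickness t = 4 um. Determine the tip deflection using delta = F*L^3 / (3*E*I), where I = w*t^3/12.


Step 1: Calculate the second moment of area.
I = w * t^3 / 12 = 37 * 4^3 / 12 = 197.3333 um^4
Step 2: Convert E to consistent units (1 GPa = 1000 uN/um^2).
E = 160 GPa = 160000 uN/um^2
Step 3: Calculate tip deflection.
delta = F * L^3 / (3 * E * I)
delta = 17.1 * 338^3 / (3 * 160000 * 197.3333)
delta = 6.9712 um


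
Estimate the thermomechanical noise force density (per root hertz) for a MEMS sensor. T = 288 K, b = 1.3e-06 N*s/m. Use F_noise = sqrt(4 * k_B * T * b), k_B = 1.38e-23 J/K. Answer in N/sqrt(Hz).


Step 1: Compute 4 * k_B * T * b
= 4 * 1.38e-23 * 288 * 1.3e-06
= 2.0667e-26 N^2/Hz
Step 2: F_noise = sqrt(2.0667e-26)
F_noise = 1.44e-13 N/sqrt(Hz)


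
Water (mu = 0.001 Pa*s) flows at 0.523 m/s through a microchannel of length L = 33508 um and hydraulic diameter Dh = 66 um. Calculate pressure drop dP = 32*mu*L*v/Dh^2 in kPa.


Step 1: Convert to SI: L = 33508e-6 m, Dh = 66e-6 m
Step 2: dP = 32 * 0.001 * 33508e-6 * 0.523 / (66e-6)^2
Step 3: dP = 128739.64 Pa
Step 4: Convert to kPa: dP = 128.74 kPa


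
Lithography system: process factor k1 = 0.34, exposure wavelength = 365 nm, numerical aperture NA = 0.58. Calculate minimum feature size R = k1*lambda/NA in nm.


Step 1: Identify values: k1 = 0.34, lambda = 365 nm, NA = 0.58
Step 2: R = k1 * lambda / NA
R = 0.34 * 365 / 0.58
R = 214.0 nm


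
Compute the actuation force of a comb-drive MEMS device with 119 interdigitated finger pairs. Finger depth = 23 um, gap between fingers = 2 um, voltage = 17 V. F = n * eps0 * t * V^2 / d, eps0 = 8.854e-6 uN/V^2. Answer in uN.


Step 1: Parameters: n=119, eps0=8.854e-6 uN/V^2, t=23 um, V=17 V, d=2 um
Step 2: V^2 = 289
Step 3: F = 119 * 8.854e-6 * 23 * 289 / 2
F = 3.502 uN


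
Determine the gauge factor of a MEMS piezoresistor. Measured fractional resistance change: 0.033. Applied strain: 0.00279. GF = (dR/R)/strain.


Step 1: Identify values.
dR/R = 0.033, strain = 0.00279
Step 2: GF = (dR/R) / strain = 0.033 / 0.00279
GF = 11.8


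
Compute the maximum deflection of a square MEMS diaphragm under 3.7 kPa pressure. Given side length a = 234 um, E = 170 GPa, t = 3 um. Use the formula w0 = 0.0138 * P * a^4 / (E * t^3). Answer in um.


Step 1: Convert pressure to compatible units (E is in GPa, so P in GPa).
P = 3.7 kPa = 3.7e-6 GPa
Step 2: Compute numerator: 0.0138 * P * a^4.
a^4 = 234^4 = 2998219536
numerator = 0.0138 * 3.7e-6 * 2998219536 = 1.5309e+02
Step 3: Compute denominator: E * t^3 = 170 * 3^3 = 4590
Step 4: w0 = numerator / denominator = 1.5309e+02 / 4590 = 0.0334 um


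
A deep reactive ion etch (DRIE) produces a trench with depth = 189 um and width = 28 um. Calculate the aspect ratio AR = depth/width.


Step 1: AR = depth / width
Step 2: AR = 189 / 28
AR = 6.8


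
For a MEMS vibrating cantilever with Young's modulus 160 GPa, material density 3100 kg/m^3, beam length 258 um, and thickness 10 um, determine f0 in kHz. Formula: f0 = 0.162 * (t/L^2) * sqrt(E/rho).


Step 1: Convert units to SI.
t_SI = 10e-6 m, L_SI = 258e-6 m
Step 2: Calculate sqrt(E/rho).
sqrt(160e9 / 3100) = 7184.21 m/s
Step 3: Compute f0.
f0 = 0.162 * 10e-6 / (258e-6)^2 * 7184.21 = 174845.6 Hz = 174.85 kHz


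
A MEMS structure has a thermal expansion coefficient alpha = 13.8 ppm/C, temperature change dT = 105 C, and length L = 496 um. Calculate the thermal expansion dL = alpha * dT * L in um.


Step 1: Convert CTE: alpha = 13.8 ppm/C = 13.8e-6 /C
Step 2: dL = 13.8e-6 * 105 * 496
dL = 0.7187 um


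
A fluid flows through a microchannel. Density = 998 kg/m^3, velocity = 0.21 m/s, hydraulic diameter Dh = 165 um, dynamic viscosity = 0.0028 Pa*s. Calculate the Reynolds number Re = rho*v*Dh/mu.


Step 1: Convert Dh to meters: Dh = 165e-6 m
Step 2: Re = rho * v * Dh / mu
Re = 998 * 0.21 * 165e-6 / 0.0028
Re = 12.35


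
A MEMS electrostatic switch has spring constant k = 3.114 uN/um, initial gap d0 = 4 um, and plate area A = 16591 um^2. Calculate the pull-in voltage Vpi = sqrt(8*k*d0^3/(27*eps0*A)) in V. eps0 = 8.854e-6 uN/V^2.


Step 1: Compute numerator: 8 * k * d0^3 = 8 * 3.114 * 4^3 = 1594.368
Step 2: Compute denominator: 27 * eps0 * A = 27 * 8.854e-6 * 16591 = 3.966211
Step 3: Vpi = sqrt(1594.368 / 3.966211)
Vpi = 20.05 V


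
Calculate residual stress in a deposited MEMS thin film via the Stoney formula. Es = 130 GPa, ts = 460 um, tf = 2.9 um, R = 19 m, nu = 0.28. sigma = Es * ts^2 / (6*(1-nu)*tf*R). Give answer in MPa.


Step 1: Compute numerator: Es * ts^2 = 130 * 460^2 = 27508000 (GPa*um^2)
Step 2: Compute denominator (R in um): 6*(1-nu)*tf*R = 6*0.72*2.9*19e6 = 238032000.0 (um^2)
Step 3: sigma (GPa) = 27508000 / 238032000.0 = 1.15564e-01 GPa
Step 4: Convert to MPa (x1000): sigma = 115.6 MPa


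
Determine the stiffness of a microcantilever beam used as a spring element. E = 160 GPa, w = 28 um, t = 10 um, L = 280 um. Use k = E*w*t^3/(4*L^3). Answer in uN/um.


Step 1: Convert E to consistent units (1 GPa = 1000 uN/um^2).
E = 160 GPa = 160000 uN/um^2
Step 2: Compute t^3 = 10^3 = 1000
Step 3: Compute L^3 = 280^3 = 21952000
Step 4: k = 160000 * 28 * 1000 / (4 * 21952000)
k = 51.0204 uN/um


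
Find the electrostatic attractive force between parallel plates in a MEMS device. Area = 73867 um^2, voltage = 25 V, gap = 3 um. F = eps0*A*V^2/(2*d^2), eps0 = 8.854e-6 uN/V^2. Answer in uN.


Step 1: Identify parameters.
eps0 = 8.854e-6 uN/V^2, A = 73867 um^2, V = 25 V, d = 3 um
Step 2: Compute V^2 = 25^2 = 625
Step 3: Compute d^2 = 3^2 = 9
Step 4: F = 0.5 * 8.854e-6 * 73867 * 625 / 9
F = 22.709 uN


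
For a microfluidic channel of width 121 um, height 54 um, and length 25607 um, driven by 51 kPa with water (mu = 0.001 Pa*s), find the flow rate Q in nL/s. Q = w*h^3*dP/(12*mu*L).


Step 1: Convert all dimensions to SI (meters).
w = 121e-6 m, h = 54e-6 m, L = 25607e-6 m, dP = 51e3 Pa
Step 2: Q = w * h^3 * dP / (12 * mu * L)
Q = 121e-6 * (54e-6)^3 * 51e3 / (12 * 0.001 * 25607e-6) = 3.16225493e-09 m^3/s
Step 3: Convert Q from m^3/s to nL/s (1 m^3 = 1e12 nL, so multiply by 1e12).
Q = 3162.255 nL/s


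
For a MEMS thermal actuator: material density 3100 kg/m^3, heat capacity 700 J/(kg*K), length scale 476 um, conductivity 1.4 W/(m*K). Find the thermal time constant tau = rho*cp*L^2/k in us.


Step 1: Convert L to m: L = 476e-6 m
Step 2: L^2 = (476e-6)^2 = 2.26576e-07 m^2
Step 3: tau = 3100 * 700 * 2.26576e-07 / 1.4 = 3.511928e-01 s
Step 4: Convert to microseconds (multiply by 1e6).
tau = 351192.8 us


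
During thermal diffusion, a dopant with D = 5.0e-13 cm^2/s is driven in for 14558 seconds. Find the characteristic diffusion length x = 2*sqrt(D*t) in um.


Step 1: Compute D*t = 5.0e-13 * 14558 = 7.279e-09 cm^2
Step 2: sqrt(D*t) = 8.53171e-05 cm
Step 3: x = 2 * 8.53171e-05 cm = 1.706342e-04 cm
Step 4: Convert to um (1 cm = 1e4 um): x = 1.706 um


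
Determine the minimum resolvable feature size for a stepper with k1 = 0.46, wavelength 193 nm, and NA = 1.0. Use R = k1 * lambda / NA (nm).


Step 1: Identify values: k1 = 0.46, lambda = 193 nm, NA = 1.0
Step 2: R = k1 * lambda / NA
R = 0.46 * 193 / 1.0
R = 88.8 nm


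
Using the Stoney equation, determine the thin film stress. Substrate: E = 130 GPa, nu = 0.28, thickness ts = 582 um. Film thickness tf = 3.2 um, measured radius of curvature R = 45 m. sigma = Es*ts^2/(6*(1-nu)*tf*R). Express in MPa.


Step 1: Compute numerator: Es * ts^2 = 130 * 582^2 = 44034120 (GPa*um^2)
Step 2: Compute denominator (R in um): 6*(1-nu)*tf*R = 6*0.72*3.2*45e6 = 622080000.0 (um^2)
Step 3: sigma (GPa) = 44034120 / 622080000.0 = 7.0785e-02 GPa
Step 4: Convert to MPa (x1000): sigma = 70.8 MPa


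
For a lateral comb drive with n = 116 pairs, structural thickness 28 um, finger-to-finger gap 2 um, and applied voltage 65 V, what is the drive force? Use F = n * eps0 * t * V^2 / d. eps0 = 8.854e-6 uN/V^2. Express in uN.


Step 1: Parameters: n=116, eps0=8.854e-6 uN/V^2, t=28 um, V=65 V, d=2 um
Step 2: V^2 = 4225
Step 3: F = 116 * 8.854e-6 * 28 * 4225 / 2
F = 60.751 uN


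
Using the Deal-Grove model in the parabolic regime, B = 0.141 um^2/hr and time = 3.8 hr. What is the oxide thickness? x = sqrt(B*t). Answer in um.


Step 1: Compute B*t = 0.141 * 3.8 = 0.5358
Step 2: x = sqrt(0.5358)
x = 0.732 um


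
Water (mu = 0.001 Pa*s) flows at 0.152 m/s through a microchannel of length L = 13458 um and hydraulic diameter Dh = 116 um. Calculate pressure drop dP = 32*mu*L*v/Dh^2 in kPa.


Step 1: Convert to SI: L = 13458e-6 m, Dh = 116e-6 m
Step 2: dP = 32 * 0.001 * 13458e-6 * 0.152 / (116e-6)^2
Step 3: dP = 4864.72 Pa
Step 4: Convert to kPa: dP = 4.86 kPa


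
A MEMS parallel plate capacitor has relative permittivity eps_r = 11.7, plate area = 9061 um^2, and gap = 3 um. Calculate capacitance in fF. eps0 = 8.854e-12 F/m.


Step 1: Convert area to m^2: A = 9061e-12 m^2
Step 2: Convert gap to m: d = 3e-6 m
Step 3: C = eps0 * eps_r * A / d
C = 8.854e-12 * 11.7 * 9061e-12 / 3e-6
Step 4: Convert to fF (multiply by 1e15).
C = 312.88 fF


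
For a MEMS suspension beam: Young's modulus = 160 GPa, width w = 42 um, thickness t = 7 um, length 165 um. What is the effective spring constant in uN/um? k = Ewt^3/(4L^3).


Step 1: Convert E to consistent units (1 GPa = 1000 uN/um^2).
E = 160 GPa = 160000 uN/um^2
Step 2: Compute t^3 = 7^3 = 343
Step 3: Compute L^3 = 165^3 = 4492125
Step 4: k = 160000 * 42 * 343 / (4 * 4492125)
k = 128.2778 uN/um


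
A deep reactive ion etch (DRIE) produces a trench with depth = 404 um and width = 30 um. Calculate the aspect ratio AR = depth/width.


Step 1: AR = depth / width
Step 2: AR = 404 / 30
AR = 13.5


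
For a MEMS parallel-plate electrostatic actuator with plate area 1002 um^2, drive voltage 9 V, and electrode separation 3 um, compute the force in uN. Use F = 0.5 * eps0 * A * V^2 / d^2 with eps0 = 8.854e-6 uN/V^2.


Step 1: Identify parameters.
eps0 = 8.854e-6 uN/V^2, A = 1002 um^2, V = 9 V, d = 3 um
Step 2: Compute V^2 = 9^2 = 81
Step 3: Compute d^2 = 3^2 = 9
Step 4: F = 0.5 * 8.854e-6 * 1002 * 81 / 9
F = 0.04 uN


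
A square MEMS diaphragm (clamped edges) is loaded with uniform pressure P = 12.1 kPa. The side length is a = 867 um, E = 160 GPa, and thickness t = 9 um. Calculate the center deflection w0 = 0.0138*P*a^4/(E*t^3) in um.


Step 1: Convert pressure to compatible units (E is in GPa, so P in GPa).
P = 12.1 kPa = 12.1e-6 GPa
Step 2: Compute numerator: 0.0138 * P * a^4.
a^4 = 867^4 = 565036352721
numerator = 0.0138 * 12.1e-6 * 565036352721 = 9.43498e+04
Step 3: Compute denominator: E * t^3 = 160 * 9^3 = 116640
Step 4: w0 = numerator / denominator = 9.43498e+04 / 116640 = 0.8089 um


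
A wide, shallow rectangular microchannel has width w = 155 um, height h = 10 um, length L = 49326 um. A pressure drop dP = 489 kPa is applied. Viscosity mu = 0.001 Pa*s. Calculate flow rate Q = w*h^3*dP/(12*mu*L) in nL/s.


Step 1: Convert all dimensions to SI (meters).
w = 155e-6 m, h = 10e-6 m, L = 49326e-6 m, dP = 489e3 Pa
Step 2: Q = w * h^3 * dP / (12 * mu * L)
Q = 155e-6 * (10e-6)^3 * 489e3 / (12 * 0.001 * 49326e-6) = 1.2805113e-10 m^3/s
Step 3: Convert Q from m^3/s to nL/s (1 m^3 = 1e12 nL, so multiply by 1e12).
Q = 128.051 nL/s


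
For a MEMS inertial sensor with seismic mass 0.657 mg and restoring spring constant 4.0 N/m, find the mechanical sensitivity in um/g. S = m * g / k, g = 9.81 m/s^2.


Step 1: Convert mass: m = 0.657 mg = 6.57e-07 kg
Step 2: S = m * g / k = 6.57e-07 * 9.81 / 4.0
Step 3: S = 1.61e-06 m/g
Step 4: Convert to um/g: S = 1.611 um/g


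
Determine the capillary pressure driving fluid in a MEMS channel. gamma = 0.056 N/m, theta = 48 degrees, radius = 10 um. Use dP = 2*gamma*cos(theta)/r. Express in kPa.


Step 1: cos(48 deg) = 0.6691
Step 2: Convert r to m: r = 10e-6 m
Step 3: dP = 2 * 0.056 * 0.6691 / 10e-6 = 7493.9 Pa
Step 4: Convert Pa to kPa (divide by 1000).
dP = 7.49 kPa


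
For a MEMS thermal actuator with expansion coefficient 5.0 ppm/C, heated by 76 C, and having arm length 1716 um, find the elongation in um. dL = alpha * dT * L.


Step 1: Convert CTE: alpha = 5.0 ppm/C = 5.0e-6 /C
Step 2: dL = 5.0e-6 * 76 * 1716
dL = 0.6521 um


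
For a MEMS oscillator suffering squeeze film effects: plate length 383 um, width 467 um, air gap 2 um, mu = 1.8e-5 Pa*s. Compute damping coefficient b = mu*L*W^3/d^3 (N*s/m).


Step 1: Convert to SI.
L = 383e-6 m, W = 467e-6 m, d = 2e-6 m
Step 2: W^3 = (467e-6)^3 = 1.02e-10 m^3
Step 3: d^3 = (2e-6)^3 = 8.00e-18 m^3
Step 4: b = 1.8e-5 * 383e-6 * 1.02e-10 / 8.00e-18
b = 8.78e-02 N*s/m


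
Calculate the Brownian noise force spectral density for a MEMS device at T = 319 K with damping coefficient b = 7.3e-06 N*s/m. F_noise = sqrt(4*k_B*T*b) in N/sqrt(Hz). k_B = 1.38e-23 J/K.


Step 1: Compute 4 * k_B * T * b
= 4 * 1.38e-23 * 319 * 7.3e-06
= 1.2854e-25 N^2/Hz
Step 2: F_noise = sqrt(1.2854e-25)
F_noise = 3.59e-13 N/sqrt(Hz)


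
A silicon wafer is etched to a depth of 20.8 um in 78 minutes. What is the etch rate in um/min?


Step 1: Etch rate = depth / time
Step 2: rate = 20.8 / 78
rate = 0.267 um/min


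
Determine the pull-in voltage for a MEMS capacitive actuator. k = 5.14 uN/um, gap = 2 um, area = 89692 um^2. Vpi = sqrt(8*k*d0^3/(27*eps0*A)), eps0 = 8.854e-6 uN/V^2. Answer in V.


Step 1: Compute numerator: 8 * k * d0^3 = 8 * 5.14 * 2^3 = 328.96
Step 2: Compute denominator: 27 * eps0 * A = 27 * 8.854e-6 * 89692 = 21.44159
Step 3: Vpi = sqrt(328.96 / 21.44159)
Vpi = 3.92 V


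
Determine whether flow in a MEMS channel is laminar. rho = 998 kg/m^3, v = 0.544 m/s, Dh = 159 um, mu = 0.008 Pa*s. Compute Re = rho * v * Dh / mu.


Step 1: Convert Dh to meters: Dh = 159e-6 m
Step 2: Re = rho * v * Dh / mu
Re = 998 * 0.544 * 159e-6 / 0.008
Re = 10.79
Since Re = 10.79 is below ~2300, the flow is laminar.


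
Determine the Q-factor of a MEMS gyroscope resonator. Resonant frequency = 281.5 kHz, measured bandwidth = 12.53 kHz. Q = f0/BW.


Step 1: Q = f0 / bandwidth
Step 2: Q = 281.5 / 12.53
Q = 22.5


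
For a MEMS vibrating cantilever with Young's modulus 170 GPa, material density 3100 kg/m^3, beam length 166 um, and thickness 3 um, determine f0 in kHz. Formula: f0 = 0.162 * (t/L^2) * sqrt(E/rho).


Step 1: Convert units to SI.
t_SI = 3e-6 m, L_SI = 166e-6 m
Step 2: Calculate sqrt(E/rho).
sqrt(170e9 / 3100) = 7405.32 m/s
Step 3: Compute f0.
f0 = 0.162 * 3e-6 / (166e-6)^2 * 7405.32 = 130606.2 Hz = 130.61 kHz


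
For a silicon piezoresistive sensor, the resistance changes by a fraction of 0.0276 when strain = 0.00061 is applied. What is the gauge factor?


Step 1: Identify values.
dR/R = 0.0276, strain = 0.00061
Step 2: GF = (dR/R) / strain = 0.0276 / 0.00061
GF = 45.2


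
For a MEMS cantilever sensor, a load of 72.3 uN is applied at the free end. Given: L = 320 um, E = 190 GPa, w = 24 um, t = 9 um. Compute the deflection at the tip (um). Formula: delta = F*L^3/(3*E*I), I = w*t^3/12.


Step 1: Calculate the second moment of area.
I = w * t^3 / 12 = 24 * 9^3 / 12 = 1458.0 um^4
Step 2: Convert E to consistent units (1 GPa = 1000 uN/um^2).
E = 190 GPa = 190000 uN/um^2
Step 3: Calculate tip deflection.
delta = F * L^3 / (3 * E * I)
delta = 72.3 * 320^3 / (3 * 190000 * 1458.0)
delta = 2.8507 um


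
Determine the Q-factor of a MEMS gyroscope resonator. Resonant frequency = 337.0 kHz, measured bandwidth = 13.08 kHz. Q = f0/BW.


Step 1: Q = f0 / bandwidth
Step 2: Q = 337.0 / 13.08
Q = 25.8


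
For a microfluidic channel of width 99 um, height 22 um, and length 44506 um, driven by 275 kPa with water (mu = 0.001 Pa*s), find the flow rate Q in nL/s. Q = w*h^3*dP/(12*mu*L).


Step 1: Convert all dimensions to SI (meters).
w = 99e-6 m, h = 22e-6 m, L = 44506e-6 m, dP = 275e3 Pa
Step 2: Q = w * h^3 * dP / (12 * mu * L)
Q = 99e-6 * (22e-6)^3 * 275e3 / (12 * 0.001 * 44506e-6) = 5.4279535e-10 m^3/s
Step 3: Convert Q from m^3/s to nL/s (1 m^3 = 1e12 nL, so multiply by 1e12).
Q = 542.795 nL/s


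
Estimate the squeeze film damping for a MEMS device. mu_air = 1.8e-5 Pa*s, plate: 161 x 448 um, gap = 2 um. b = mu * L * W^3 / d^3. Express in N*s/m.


Step 1: Convert to SI.
L = 161e-6 m, W = 448e-6 m, d = 2e-6 m
Step 2: W^3 = (448e-6)^3 = 8.99e-11 m^3
Step 3: d^3 = (2e-6)^3 = 8.00e-18 m^3
Step 4: b = 1.8e-5 * 161e-6 * 8.99e-11 / 8.00e-18
b = 3.26e-02 N*s/m


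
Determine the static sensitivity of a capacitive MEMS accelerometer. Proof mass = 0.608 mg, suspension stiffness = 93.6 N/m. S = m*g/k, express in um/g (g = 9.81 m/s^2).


Step 1: Convert mass: m = 0.608 mg = 6.08e-07 kg
Step 2: S = m * g / k = 6.08e-07 * 9.81 / 93.6
Step 3: S = 6.37e-08 m/g
Step 4: Convert to um/g: S = 0.064 um/g


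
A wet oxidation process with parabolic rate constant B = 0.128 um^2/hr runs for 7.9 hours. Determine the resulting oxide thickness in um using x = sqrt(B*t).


Step 1: Compute B*t = 0.128 * 7.9 = 1.0112
Step 2: x = sqrt(1.0112)
x = 1.006 um


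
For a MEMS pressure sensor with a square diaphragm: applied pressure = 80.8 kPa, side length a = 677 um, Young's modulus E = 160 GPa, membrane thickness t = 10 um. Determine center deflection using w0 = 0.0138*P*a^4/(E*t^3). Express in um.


Step 1: Convert pressure to compatible units (E is in GPa, so P in GPa).
P = 80.8 kPa = 80.8e-6 GPa
Step 2: Compute numerator: 0.0138 * P * a^4.
a^4 = 677^4 = 210065472241
numerator = 0.0138 * 80.8e-6 * 210065472241 = 2.342314e+05
Step 3: Compute denominator: E * t^3 = 160 * 10^3 = 160000
Step 4: w0 = numerator / denominator = 2.342314e+05 / 160000 = 1.4639 um


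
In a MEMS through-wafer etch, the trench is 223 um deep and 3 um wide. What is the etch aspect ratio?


Step 1: AR = depth / width
Step 2: AR = 223 / 3
AR = 74.3


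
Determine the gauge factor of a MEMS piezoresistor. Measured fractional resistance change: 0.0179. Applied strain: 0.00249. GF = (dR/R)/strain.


Step 1: Identify values.
dR/R = 0.0179, strain = 0.00249
Step 2: GF = (dR/R) / strain = 0.0179 / 0.00249
GF = 7.2


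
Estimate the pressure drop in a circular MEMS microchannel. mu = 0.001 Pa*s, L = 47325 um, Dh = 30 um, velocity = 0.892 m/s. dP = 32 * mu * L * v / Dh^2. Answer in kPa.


Step 1: Convert to SI: L = 47325e-6 m, Dh = 30e-6 m
Step 2: dP = 32 * 0.001 * 47325e-6 * 0.892 / (30e-6)^2
Step 3: dP = 1500938.67 Pa
Step 4: Convert to kPa: dP = 1500.94 kPa


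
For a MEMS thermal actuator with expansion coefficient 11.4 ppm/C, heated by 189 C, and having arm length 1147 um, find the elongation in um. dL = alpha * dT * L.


Step 1: Convert CTE: alpha = 11.4 ppm/C = 11.4e-6 /C
Step 2: dL = 11.4e-6 * 189 * 1147
dL = 2.4713 um


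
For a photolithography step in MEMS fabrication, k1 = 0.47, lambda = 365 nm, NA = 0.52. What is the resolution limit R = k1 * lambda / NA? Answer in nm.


Step 1: Identify values: k1 = 0.47, lambda = 365 nm, NA = 0.52
Step 2: R = k1 * lambda / NA
R = 0.47 * 365 / 0.52
R = 329.9 nm


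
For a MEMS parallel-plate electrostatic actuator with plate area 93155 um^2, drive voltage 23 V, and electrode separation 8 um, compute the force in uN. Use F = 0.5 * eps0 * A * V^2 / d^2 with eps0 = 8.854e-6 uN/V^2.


Step 1: Identify parameters.
eps0 = 8.854e-6 uN/V^2, A = 93155 um^2, V = 23 V, d = 8 um
Step 2: Compute V^2 = 23^2 = 529
Step 3: Compute d^2 = 8^2 = 64
Step 4: F = 0.5 * 8.854e-6 * 93155 * 529 / 64
F = 3.409 uN


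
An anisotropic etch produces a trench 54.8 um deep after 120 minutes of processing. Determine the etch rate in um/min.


Step 1: Etch rate = depth / time
Step 2: rate = 54.8 / 120
rate = 0.457 um/min


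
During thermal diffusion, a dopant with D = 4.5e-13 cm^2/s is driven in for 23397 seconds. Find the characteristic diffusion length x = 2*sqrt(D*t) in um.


Step 1: Compute D*t = 4.5e-13 * 23397 = 1.052865e-08 cm^2
Step 2: sqrt(D*t) = 1.02609e-04 cm
Step 3: x = 2 * 1.02609e-04 cm = 2.05218e-04 cm
Step 4: Convert to um (1 cm = 1e4 um): x = 2.052 um


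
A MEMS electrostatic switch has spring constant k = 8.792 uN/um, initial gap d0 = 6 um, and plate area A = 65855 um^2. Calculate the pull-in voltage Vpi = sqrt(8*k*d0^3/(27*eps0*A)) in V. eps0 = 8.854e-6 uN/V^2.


Step 1: Compute numerator: 8 * k * d0^3 = 8 * 8.792 * 6^3 = 15192.576
Step 2: Compute denominator: 27 * eps0 * A = 27 * 8.854e-6 * 65855 = 15.743165
Step 3: Vpi = sqrt(15192.576 / 15.743165)
Vpi = 31.06 V


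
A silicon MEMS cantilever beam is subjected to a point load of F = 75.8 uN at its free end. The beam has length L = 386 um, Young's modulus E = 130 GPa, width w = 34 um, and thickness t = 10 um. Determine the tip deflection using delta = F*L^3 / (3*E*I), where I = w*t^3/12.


Step 1: Calculate the second moment of area.
I = w * t^3 / 12 = 34 * 10^3 / 12 = 2833.3333 um^4
Step 2: Convert E to consistent units (1 GPa = 1000 uN/um^2).
E = 130 GPa = 130000 uN/um^2
Step 3: Calculate tip deflection.
delta = F * L^3 / (3 * E * I)
delta = 75.8 * 386^3 / (3 * 130000 * 2833.3333)
delta = 3.9452 um


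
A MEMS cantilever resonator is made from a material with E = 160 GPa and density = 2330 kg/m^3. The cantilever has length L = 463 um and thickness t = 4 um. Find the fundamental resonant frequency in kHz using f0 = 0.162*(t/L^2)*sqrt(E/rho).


Step 1: Convert units to SI.
t_SI = 4e-6 m, L_SI = 463e-6 m
Step 2: Calculate sqrt(E/rho).
sqrt(160e9 / 2330) = 8286.71 m/s
Step 3: Compute f0.
f0 = 0.162 * 4e-6 / (463e-6)^2 * 8286.71 = 25049.3 Hz = 25.05 kHz
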